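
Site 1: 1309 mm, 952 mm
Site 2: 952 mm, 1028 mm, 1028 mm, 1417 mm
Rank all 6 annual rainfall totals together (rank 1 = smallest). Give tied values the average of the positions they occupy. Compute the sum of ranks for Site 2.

14.5

Sorted (ascending): 952, 952, 1028, 1028, 1309, 1417
The 2 values of 952 occupy positions 1–2 → average rank (1+2)/2 = 1.5.
The 2 values of 1028 occupy positions 3–4 → average rank (3+4)/2 = 3.5.
Site 2 values → pooled ranks: 952→1.5, 1028→3.5, 1028→3.5, 1417→6
Rank sum = 1.5 + 3.5 + 3.5 + 6 = 14.5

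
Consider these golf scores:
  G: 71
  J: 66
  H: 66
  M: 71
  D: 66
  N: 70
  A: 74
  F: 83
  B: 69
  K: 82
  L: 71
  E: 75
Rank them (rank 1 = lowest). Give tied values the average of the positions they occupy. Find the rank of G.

Sorted (ascending): 66, 66, 66, 69, 70, 71, 71, 71, 74, 75, 82, 83
The 3 values of 66 occupy positions 1–3 → average rank 2.
The 3 values of 71 occupy positions 6–8 → average rank 7.
G has value 71 → rank 7.

7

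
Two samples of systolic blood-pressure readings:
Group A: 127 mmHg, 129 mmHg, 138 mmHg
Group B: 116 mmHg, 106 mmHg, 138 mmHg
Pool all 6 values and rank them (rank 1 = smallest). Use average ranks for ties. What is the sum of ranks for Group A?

Sorted (ascending): 106, 116, 127, 129, 138, 138
The 2 values of 138 occupy positions 5–6 → average rank (5+6)/2 = 5.5.
Group A values → pooled ranks: 127→3, 129→4, 138→5.5
Rank sum = 3 + 4 + 5.5 = 12.5

12.5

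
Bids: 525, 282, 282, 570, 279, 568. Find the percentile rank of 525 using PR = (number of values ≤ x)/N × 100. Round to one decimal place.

66.7

N = 6.
Strictly below 525: 3. Equal to 525: 1.
PR = 4/6 × 100 = 66.7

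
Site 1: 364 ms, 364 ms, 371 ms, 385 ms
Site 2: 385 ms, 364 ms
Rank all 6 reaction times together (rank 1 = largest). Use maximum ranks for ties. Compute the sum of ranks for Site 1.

Sorted (descending): 385, 385, 371, 364, 364, 364
The 2 values of 385 occupy positions 1–2 → each gets rank 2.
The 3 values of 364 occupy positions 4–6 → each gets rank 6.
Site 1 values → pooled ranks: 364→6, 364→6, 371→3, 385→2
Rank sum = 6 + 6 + 3 + 2 = 17

17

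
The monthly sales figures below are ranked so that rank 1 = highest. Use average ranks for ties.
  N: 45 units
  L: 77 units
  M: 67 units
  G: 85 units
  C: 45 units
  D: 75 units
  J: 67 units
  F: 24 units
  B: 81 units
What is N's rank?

7.5

Sorted (descending): 85, 81, 77, 75, 67, 67, 45, 45, 24
The 2 values of 67 occupy positions 5–6 → average rank (5+6)/2 = 5.5.
The 2 values of 45 occupy positions 7–8 → average rank (7+8)/2 = 7.5.
N has value 45 units → rank 7.5.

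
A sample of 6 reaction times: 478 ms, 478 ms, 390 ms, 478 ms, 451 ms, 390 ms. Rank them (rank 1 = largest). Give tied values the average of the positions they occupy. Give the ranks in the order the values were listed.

Sorted (descending): 478, 478, 478, 451, 390, 390
The 3 values of 478 occupy positions 1–3 → average rank 2.
The 2 values of 390 occupy positions 5–6 → average rank (5+6)/2 = 5.5.

2, 2, 5.5, 2, 4, 5.5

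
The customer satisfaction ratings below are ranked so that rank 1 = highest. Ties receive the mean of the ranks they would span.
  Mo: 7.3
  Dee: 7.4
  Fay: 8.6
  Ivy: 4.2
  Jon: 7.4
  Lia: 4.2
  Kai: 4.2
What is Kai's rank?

Sorted (descending): 8.6, 7.4, 7.4, 7.3, 4.2, 4.2, 4.2
The 2 values of 7.4 occupy positions 2–3 → average rank (2+3)/2 = 2.5.
The 3 values of 4.2 occupy positions 5–7 → average rank 6.
Kai has value 4.2 → rank 6.

6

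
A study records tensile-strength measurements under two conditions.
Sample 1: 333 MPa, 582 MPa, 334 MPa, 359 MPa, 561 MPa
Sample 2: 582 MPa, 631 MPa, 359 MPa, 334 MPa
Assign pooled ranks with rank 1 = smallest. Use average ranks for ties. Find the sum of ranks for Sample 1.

21.5

Sorted (ascending): 333, 334, 334, 359, 359, 561, 582, 582, 631
The 2 values of 334 occupy positions 2–3 → average rank (2+3)/2 = 2.5.
The 2 values of 359 occupy positions 4–5 → average rank (4+5)/2 = 4.5.
The 2 values of 582 occupy positions 7–8 → average rank (7+8)/2 = 7.5.
Sample 1 values → pooled ranks: 333→1, 582→7.5, 334→2.5, 359→4.5, 561→6
Rank sum = 1 + 7.5 + 2.5 + 4.5 + 6 = 21.5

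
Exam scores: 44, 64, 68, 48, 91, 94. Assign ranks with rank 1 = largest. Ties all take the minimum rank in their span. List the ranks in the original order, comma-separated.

Sorted (descending): 94, 91, 68, 64, 48, 44
No ties — each value takes its position as its rank.

6, 4, 3, 5, 2, 1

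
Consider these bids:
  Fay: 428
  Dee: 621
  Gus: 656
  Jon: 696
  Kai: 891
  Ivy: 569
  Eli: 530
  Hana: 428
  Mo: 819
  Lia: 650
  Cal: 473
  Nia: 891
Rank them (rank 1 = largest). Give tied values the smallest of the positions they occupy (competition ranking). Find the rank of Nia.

Sorted (descending): 891, 891, 819, 696, 656, 650, 621, 569, 530, 473, 428, 428
The 2 values of 891 occupy positions 1–2 → each gets rank 1.
The 2 values of 428 occupy positions 11–12 → each gets rank 11.
Nia has value 891 → rank 1.

1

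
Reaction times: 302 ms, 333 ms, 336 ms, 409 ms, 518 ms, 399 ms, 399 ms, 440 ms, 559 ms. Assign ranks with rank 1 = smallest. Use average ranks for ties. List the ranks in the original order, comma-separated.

Sorted (ascending): 302, 333, 336, 399, 399, 409, 440, 518, 559
The 2 values of 399 occupy positions 4–5 → average rank (4+5)/2 = 4.5.

1, 2, 3, 6, 8, 4.5, 4.5, 7, 9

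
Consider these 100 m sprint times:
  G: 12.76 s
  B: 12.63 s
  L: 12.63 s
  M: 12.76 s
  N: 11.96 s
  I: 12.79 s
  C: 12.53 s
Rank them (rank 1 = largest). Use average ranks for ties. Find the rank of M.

Sorted (descending): 12.79, 12.76, 12.76, 12.63, 12.63, 12.53, 11.96
The 2 values of 12.76 occupy positions 2–3 → average rank (2+3)/2 = 2.5.
The 2 values of 12.63 occupy positions 4–5 → average rank (4+5)/2 = 4.5.
M has value 12.76 s → rank 2.5.

2.5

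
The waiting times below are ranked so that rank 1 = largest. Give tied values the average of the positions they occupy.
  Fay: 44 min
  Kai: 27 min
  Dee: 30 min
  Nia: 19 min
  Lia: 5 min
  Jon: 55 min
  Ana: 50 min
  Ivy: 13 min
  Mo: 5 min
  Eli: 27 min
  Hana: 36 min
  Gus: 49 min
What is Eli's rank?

7.5

Sorted (descending): 55, 50, 49, 44, 36, 30, 27, 27, 19, 13, 5, 5
The 2 values of 27 occupy positions 7–8 → average rank (7+8)/2 = 7.5.
The 2 values of 5 occupy positions 11–12 → average rank (11+12)/2 = 11.5.
Eli has value 27 min → rank 7.5.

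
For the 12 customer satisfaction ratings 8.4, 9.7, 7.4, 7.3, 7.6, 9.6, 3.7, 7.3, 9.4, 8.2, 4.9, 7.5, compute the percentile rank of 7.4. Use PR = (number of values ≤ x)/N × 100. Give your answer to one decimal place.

41.7

N = 12.
Strictly below 7.4: 4. Equal to 7.4: 1.
PR = 5/12 × 100 = 41.7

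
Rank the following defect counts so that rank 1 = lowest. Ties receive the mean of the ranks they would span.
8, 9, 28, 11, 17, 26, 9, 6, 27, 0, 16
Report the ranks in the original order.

3, 4.5, 11, 6, 8, 9, 4.5, 2, 10, 1, 7

Sorted (ascending): 0, 6, 8, 9, 9, 11, 16, 17, 26, 27, 28
The 2 values of 9 occupy positions 4–5 → average rank (4+5)/2 = 4.5.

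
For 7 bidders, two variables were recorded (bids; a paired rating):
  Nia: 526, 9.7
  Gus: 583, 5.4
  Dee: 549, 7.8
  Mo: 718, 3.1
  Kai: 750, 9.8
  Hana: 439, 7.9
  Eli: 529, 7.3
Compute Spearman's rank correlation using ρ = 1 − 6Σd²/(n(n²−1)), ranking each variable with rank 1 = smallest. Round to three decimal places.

-0.179

Ranks of variable 1: 2, 5, 4, 6, 7, 1, 3
Ranks of variable 2: 6, 2, 4, 1, 7, 5, 3
d = r₁ − r₂: -4, 3, 0, 5, 0, -4, 0
d²: 16, 9, 0, 25, 0, 16, 0; Σd² = 66
ρ = 1 − 6·66/(7·48) = 1 − 396/336 = -0.179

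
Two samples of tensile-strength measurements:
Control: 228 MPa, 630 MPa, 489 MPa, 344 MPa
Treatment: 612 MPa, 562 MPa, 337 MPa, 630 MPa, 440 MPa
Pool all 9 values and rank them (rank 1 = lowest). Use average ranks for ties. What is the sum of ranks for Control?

Sorted (ascending): 228, 337, 344, 440, 489, 562, 612, 630, 630
The 2 values of 630 occupy positions 8–9 → average rank (8+9)/2 = 8.5.
Control values → pooled ranks: 228→1, 630→8.5, 489→5, 344→3
Rank sum = 1 + 8.5 + 5 + 3 = 17.5

17.5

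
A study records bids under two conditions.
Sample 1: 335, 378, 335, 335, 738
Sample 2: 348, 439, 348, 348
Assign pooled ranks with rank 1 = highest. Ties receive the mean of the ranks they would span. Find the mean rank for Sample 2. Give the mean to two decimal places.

4.25

Sorted (descending): 738, 439, 378, 348, 348, 348, 335, 335, 335
The 3 values of 348 occupy positions 4–6 → average rank 5.
The 3 values of 335 occupy positions 7–9 → average rank 8.
Sample 2 values → pooled ranks: 348→5, 439→2, 348→5, 348→5
Mean rank = (5 + 2 + 5 + 5) / 4 = 4.25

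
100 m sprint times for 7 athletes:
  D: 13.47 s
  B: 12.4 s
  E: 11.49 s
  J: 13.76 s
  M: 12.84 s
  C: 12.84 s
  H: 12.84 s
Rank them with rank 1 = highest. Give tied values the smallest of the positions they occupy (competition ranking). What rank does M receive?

Sorted (descending): 13.76, 13.47, 12.84, 12.84, 12.84, 12.4, 11.49
The 3 values of 12.84 occupy positions 3–5 → each gets rank 3.
M has value 12.84 s → rank 3.

3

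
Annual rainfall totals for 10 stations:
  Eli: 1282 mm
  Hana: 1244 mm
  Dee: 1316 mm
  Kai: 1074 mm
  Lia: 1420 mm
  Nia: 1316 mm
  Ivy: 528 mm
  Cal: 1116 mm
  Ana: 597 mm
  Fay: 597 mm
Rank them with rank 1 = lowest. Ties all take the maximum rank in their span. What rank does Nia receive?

Sorted (ascending): 528, 597, 597, 1074, 1116, 1244, 1282, 1316, 1316, 1420
The 2 values of 597 occupy positions 2–3 → each gets rank 3.
The 2 values of 1316 occupy positions 8–9 → each gets rank 9.
Nia has value 1316 mm → rank 9.

9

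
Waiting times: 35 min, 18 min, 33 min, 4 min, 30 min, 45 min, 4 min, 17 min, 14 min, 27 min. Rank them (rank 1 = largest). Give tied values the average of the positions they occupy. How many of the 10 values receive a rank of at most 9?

Sorted (descending): 45, 35, 33, 30, 27, 18, 17, 14, 4, 4
The 2 values of 4 occupy positions 9–10 → average rank (9+10)/2 = 9.5.
Ranks ≤ 9: {1, 2, 3, 4, 5, 6, 7, 8} → 8 values.

8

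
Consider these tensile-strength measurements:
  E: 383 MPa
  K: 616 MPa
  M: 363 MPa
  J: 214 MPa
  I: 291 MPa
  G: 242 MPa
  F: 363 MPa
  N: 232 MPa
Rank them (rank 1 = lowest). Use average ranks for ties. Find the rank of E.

7

Sorted (ascending): 214, 232, 242, 291, 363, 363, 383, 616
The 2 values of 363 occupy positions 5–6 → average rank (5+6)/2 = 5.5.
E has value 383 MPa → rank 7.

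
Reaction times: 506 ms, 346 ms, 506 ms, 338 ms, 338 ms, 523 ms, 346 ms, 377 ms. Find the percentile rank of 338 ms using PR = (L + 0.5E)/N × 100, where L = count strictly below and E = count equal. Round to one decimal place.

12.5

N = 8.
Strictly below 338: 0. Equal to 338: 2.
PR = (0 + 0.5·2)/8 × 100 = 12.5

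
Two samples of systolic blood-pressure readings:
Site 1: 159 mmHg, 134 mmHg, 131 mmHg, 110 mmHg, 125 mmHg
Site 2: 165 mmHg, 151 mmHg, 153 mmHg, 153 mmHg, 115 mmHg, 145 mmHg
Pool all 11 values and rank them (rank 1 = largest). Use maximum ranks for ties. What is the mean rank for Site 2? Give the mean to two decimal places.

5.00

Sorted (descending): 165, 159, 153, 153, 151, 145, 134, 131, 125, 115, 110
The 2 values of 153 occupy positions 3–4 → each gets rank 4.
Site 2 values → pooled ranks: 165→1, 151→5, 153→4, 153→4, 115→10, 145→6
Mean rank = (1 + 5 + 4 + 4 + 10 + 6) / 6 = 5.00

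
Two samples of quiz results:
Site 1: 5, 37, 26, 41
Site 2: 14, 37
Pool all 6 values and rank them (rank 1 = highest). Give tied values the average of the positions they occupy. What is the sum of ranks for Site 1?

13.5

Sorted (descending): 41, 37, 37, 26, 14, 5
The 2 values of 37 occupy positions 2–3 → average rank (2+3)/2 = 2.5.
Site 1 values → pooled ranks: 5→6, 37→2.5, 26→4, 41→1
Rank sum = 6 + 2.5 + 4 + 1 = 13.5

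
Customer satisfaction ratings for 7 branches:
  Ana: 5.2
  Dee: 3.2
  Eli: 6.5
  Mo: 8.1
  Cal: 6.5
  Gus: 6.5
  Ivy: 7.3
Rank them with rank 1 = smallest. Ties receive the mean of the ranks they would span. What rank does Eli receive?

Sorted (ascending): 3.2, 5.2, 6.5, 6.5, 6.5, 7.3, 8.1
The 3 values of 6.5 occupy positions 3–5 → average rank 4.
Eli has value 6.5 → rank 4.

4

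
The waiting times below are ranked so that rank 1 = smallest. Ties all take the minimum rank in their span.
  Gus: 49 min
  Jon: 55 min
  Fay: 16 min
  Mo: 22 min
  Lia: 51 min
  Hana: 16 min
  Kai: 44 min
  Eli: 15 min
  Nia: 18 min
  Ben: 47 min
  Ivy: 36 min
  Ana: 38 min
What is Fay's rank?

2

Sorted (ascending): 15, 16, 16, 18, 22, 36, 38, 44, 47, 49, 51, 55
The 2 values of 16 occupy positions 2–3 → each gets rank 2.
Fay has value 16 min → rank 2.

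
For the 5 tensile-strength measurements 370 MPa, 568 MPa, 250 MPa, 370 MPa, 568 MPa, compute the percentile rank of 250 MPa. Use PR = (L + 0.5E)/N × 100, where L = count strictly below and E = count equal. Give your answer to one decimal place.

N = 5.
Strictly below 250: 0. Equal to 250: 1.
PR = (0 + 0.5·1)/5 × 100 = 10.0

10.0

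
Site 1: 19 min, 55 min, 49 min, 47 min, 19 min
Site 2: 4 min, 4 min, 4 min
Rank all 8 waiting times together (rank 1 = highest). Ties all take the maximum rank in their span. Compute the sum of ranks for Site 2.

Sorted (descending): 55, 49, 47, 19, 19, 4, 4, 4
The 2 values of 19 occupy positions 4–5 → each gets rank 5.
The 3 values of 4 occupy positions 6–8 → each gets rank 8.
Site 2 values → pooled ranks: 4→8, 4→8, 4→8
Rank sum = 8 + 8 + 8 = 24

24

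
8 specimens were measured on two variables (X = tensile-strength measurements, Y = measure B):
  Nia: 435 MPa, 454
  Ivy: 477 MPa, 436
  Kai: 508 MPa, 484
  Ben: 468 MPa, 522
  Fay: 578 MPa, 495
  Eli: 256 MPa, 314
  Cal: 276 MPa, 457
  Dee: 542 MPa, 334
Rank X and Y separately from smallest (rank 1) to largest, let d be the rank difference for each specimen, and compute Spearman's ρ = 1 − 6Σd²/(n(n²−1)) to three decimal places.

0.333

Ranks of variable 1: 3, 5, 6, 4, 8, 1, 2, 7
Ranks of variable 2: 4, 3, 6, 8, 7, 1, 5, 2
d = r₁ − r₂: -1, 2, 0, -4, 1, 0, -3, 5
d²: 1, 4, 0, 16, 1, 0, 9, 25; Σd² = 56
ρ = 1 − 6·56/(8·63) = 1 − 336/504 = 0.333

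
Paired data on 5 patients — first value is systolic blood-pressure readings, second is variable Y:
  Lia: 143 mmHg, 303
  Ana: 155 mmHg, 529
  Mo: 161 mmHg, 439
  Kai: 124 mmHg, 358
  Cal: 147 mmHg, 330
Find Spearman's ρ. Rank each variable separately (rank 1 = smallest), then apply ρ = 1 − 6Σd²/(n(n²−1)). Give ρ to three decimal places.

Ranks of variable 1: 2, 4, 5, 1, 3
Ranks of variable 2: 1, 5, 4, 3, 2
d = r₁ − r₂: 1, -1, 1, -2, 1
d²: 1, 1, 1, 4, 1; Σd² = 8
ρ = 1 − 6·8/(5·24) = 1 − 48/120 = 0.600

0.600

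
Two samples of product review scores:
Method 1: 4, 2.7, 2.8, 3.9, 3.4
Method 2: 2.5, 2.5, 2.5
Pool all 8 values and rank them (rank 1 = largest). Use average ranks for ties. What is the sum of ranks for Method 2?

Sorted (descending): 4, 3.9, 3.4, 2.8, 2.7, 2.5, 2.5, 2.5
The 3 values of 2.5 occupy positions 6–8 → average rank 7.
Method 2 values → pooled ranks: 2.5→7, 2.5→7, 2.5→7
Rank sum = 7 + 7 + 7 = 21

21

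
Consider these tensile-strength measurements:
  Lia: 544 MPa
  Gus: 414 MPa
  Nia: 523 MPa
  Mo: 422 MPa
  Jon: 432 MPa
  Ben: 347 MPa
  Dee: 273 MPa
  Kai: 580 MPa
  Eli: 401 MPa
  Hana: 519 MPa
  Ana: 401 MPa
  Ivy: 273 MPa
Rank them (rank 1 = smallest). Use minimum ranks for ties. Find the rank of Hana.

Sorted (ascending): 273, 273, 347, 401, 401, 414, 422, 432, 519, 523, 544, 580
The 2 values of 273 occupy positions 1–2 → each gets rank 1.
The 2 values of 401 occupy positions 4–5 → each gets rank 4.
Hana has value 519 MPa → rank 9.

9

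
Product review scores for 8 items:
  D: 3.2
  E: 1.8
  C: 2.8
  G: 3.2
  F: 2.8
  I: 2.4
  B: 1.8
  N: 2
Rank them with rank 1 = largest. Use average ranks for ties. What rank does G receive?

1.5

Sorted (descending): 3.2, 3.2, 2.8, 2.8, 2.4, 2, 1.8, 1.8
The 2 values of 3.2 occupy positions 1–2 → average rank (1+2)/2 = 1.5.
The 2 values of 2.8 occupy positions 3–4 → average rank (3+4)/2 = 3.5.
The 2 values of 1.8 occupy positions 7–8 → average rank (7+8)/2 = 7.5.
G has value 3.2 → rank 1.5.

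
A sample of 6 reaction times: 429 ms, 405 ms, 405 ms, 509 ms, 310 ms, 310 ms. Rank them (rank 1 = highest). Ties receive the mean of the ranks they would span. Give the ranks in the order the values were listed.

2, 3.5, 3.5, 1, 5.5, 5.5

Sorted (descending): 509, 429, 405, 405, 310, 310
The 2 values of 405 occupy positions 3–4 → average rank (3+4)/2 = 3.5.
The 2 values of 310 occupy positions 5–6 → average rank (5+6)/2 = 5.5.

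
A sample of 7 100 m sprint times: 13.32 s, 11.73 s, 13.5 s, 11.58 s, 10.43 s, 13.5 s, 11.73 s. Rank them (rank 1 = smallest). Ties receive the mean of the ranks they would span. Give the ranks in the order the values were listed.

Sorted (ascending): 10.43, 11.58, 11.73, 11.73, 13.32, 13.5, 13.5
The 2 values of 11.73 occupy positions 3–4 → average rank (3+4)/2 = 3.5.
The 2 values of 13.5 occupy positions 6–7 → average rank (6+7)/2 = 6.5.

5, 3.5, 6.5, 2, 1, 6.5, 3.5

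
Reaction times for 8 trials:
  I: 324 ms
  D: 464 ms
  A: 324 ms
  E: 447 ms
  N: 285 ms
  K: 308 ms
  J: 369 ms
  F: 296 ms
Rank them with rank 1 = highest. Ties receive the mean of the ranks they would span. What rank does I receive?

Sorted (descending): 464, 447, 369, 324, 324, 308, 296, 285
The 2 values of 324 occupy positions 4–5 → average rank (4+5)/2 = 4.5.
I has value 324 ms → rank 4.5.

4.5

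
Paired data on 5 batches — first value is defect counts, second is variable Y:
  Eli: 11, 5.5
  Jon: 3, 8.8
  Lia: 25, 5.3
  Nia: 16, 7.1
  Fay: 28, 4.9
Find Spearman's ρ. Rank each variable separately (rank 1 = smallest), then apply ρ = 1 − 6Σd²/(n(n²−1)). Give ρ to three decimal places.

-0.900

Ranks of variable 1: 2, 1, 4, 3, 5
Ranks of variable 2: 3, 5, 2, 4, 1
d = r₁ − r₂: -1, -4, 2, -1, 4
d²: 1, 16, 4, 1, 16; Σd² = 38
ρ = 1 − 6·38/(5·24) = 1 − 228/120 = -0.900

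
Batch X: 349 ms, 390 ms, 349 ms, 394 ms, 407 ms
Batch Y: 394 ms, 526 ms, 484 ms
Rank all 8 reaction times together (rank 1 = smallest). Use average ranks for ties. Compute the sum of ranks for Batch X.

16.5

Sorted (ascending): 349, 349, 390, 394, 394, 407, 484, 526
The 2 values of 349 occupy positions 1–2 → average rank (1+2)/2 = 1.5.
The 2 values of 394 occupy positions 4–5 → average rank (4+5)/2 = 4.5.
Batch X values → pooled ranks: 349→1.5, 390→3, 349→1.5, 394→4.5, 407→6
Rank sum = 1.5 + 3 + 1.5 + 4.5 + 6 = 16.5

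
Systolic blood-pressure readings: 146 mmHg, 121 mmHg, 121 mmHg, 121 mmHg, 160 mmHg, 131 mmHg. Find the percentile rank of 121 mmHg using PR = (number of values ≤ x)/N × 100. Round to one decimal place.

50.0

N = 6.
Strictly below 121: 0. Equal to 121: 3.
PR = 3/6 × 100 = 50.0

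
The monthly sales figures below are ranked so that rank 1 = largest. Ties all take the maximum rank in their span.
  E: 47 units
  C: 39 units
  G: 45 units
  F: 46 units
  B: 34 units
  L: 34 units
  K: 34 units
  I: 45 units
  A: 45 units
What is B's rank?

9

Sorted (descending): 47, 46, 45, 45, 45, 39, 34, 34, 34
The 3 values of 45 occupy positions 3–5 → each gets rank 5.
The 3 values of 34 occupy positions 7–9 → each gets rank 9.
B has value 34 units → rank 9.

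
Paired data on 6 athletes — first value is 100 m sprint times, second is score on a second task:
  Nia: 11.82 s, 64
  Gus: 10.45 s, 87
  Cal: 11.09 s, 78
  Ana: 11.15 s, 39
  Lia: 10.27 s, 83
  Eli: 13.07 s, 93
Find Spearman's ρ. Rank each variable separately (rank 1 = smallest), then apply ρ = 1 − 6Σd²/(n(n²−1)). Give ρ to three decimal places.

-0.029

Ranks of variable 1: 5, 2, 3, 4, 1, 6
Ranks of variable 2: 2, 5, 3, 1, 4, 6
d = r₁ − r₂: 3, -3, 0, 3, -3, 0
d²: 9, 9, 0, 9, 9, 0; Σd² = 36
ρ = 1 − 6·36/(6·35) = 1 − 216/210 = -0.029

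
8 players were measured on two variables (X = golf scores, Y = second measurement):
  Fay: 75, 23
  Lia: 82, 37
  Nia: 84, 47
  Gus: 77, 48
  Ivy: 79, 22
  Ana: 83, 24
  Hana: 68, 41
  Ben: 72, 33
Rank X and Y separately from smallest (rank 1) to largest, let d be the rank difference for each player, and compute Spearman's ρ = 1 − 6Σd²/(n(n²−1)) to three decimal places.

0.048

Ranks of variable 1: 3, 6, 8, 4, 5, 7, 1, 2
Ranks of variable 2: 2, 5, 7, 8, 1, 3, 6, 4
d = r₁ − r₂: 1, 1, 1, -4, 4, 4, -5, -2
d²: 1, 1, 1, 16, 16, 16, 25, 4; Σd² = 80
ρ = 1 − 6·80/(8·63) = 1 − 480/504 = 0.048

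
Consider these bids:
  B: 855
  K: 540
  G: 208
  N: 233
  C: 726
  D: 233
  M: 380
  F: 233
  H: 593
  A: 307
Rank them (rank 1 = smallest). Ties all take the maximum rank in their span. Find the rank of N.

Sorted (ascending): 208, 233, 233, 233, 307, 380, 540, 593, 726, 855
The 3 values of 233 occupy positions 2–4 → each gets rank 4.
N has value 233 → rank 4.

4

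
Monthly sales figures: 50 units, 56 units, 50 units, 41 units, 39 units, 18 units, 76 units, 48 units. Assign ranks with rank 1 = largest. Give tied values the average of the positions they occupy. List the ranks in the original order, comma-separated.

3.5, 2, 3.5, 6, 7, 8, 1, 5

Sorted (descending): 76, 56, 50, 50, 48, 41, 39, 18
The 2 values of 50 occupy positions 3–4 → average rank (3+4)/2 = 3.5.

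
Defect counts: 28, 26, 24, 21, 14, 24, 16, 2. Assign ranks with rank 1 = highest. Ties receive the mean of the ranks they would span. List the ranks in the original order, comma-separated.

Sorted (descending): 28, 26, 24, 24, 21, 16, 14, 2
The 2 values of 24 occupy positions 3–4 → average rank (3+4)/2 = 3.5.

1, 2, 3.5, 5, 7, 3.5, 6, 8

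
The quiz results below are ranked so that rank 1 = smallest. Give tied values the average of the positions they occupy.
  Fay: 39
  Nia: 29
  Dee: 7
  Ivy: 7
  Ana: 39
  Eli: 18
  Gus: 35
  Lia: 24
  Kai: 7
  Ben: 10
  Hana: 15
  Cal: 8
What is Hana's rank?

Sorted (ascending): 7, 7, 7, 8, 10, 15, 18, 24, 29, 35, 39, 39
The 3 values of 7 occupy positions 1–3 → average rank 2.
The 2 values of 39 occupy positions 11–12 → average rank (11+12)/2 = 11.5.
Hana has value 15 → rank 6.

6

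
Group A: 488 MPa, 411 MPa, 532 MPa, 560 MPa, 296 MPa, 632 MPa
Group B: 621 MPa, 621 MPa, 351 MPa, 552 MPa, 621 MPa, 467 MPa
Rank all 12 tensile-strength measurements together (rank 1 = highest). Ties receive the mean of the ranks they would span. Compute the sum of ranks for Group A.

43

Sorted (descending): 632, 621, 621, 621, 560, 552, 532, 488, 467, 411, 351, 296
The 3 values of 621 occupy positions 2–4 → average rank 3.
Group A values → pooled ranks: 488→8, 411→10, 532→7, 560→5, 296→12, 632→1
Rank sum = 8 + 10 + 7 + 5 + 12 + 1 = 43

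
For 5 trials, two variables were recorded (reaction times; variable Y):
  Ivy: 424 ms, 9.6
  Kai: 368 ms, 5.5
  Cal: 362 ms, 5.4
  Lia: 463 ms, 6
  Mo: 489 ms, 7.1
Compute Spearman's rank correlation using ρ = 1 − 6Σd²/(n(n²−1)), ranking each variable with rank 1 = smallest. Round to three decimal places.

0.700

Ranks of variable 1: 3, 2, 1, 4, 5
Ranks of variable 2: 5, 2, 1, 3, 4
d = r₁ − r₂: -2, 0, 0, 1, 1
d²: 4, 0, 0, 1, 1; Σd² = 6
ρ = 1 − 6·6/(5·24) = 1 − 36/120 = 0.700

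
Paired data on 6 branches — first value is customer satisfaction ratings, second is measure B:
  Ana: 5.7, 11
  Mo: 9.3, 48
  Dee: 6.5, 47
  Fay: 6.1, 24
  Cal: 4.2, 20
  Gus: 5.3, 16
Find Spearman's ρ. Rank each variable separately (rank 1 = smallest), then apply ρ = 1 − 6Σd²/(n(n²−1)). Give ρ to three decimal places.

Ranks of variable 1: 3, 6, 5, 4, 1, 2
Ranks of variable 2: 1, 6, 5, 4, 3, 2
d = r₁ − r₂: 2, 0, 0, 0, -2, 0
d²: 4, 0, 0, 0, 4, 0; Σd² = 8
ρ = 1 − 6·8/(6·35) = 1 − 48/210 = 0.771

0.771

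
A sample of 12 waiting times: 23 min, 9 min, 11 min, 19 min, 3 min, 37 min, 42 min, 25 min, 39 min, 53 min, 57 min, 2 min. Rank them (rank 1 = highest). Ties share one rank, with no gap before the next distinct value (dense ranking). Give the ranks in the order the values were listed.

7, 10, 9, 8, 11, 5, 3, 6, 4, 2, 1, 12

Sorted (descending): 57, 53, 42, 39, 37, 25, 23, 19, 11, 9, 3, 2
No ties — each value takes its position as its rank.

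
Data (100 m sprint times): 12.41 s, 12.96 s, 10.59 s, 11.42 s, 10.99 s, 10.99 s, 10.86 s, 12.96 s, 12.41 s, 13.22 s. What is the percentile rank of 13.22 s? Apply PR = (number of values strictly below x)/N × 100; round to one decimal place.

N = 10.
Strictly below 13.22: 9. Equal to 13.22: 1.
PR = 9/10 × 100 = 90.0

90.0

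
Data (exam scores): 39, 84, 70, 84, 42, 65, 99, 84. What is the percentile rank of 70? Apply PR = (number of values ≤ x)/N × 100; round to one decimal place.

N = 8.
Strictly below 70: 3. Equal to 70: 1.
PR = 4/8 × 100 = 50.0

50.0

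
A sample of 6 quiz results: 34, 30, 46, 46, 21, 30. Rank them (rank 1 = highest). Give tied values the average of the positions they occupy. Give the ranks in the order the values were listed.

Sorted (descending): 46, 46, 34, 30, 30, 21
The 2 values of 46 occupy positions 1–2 → average rank (1+2)/2 = 1.5.
The 2 values of 30 occupy positions 4–5 → average rank (4+5)/2 = 4.5.

3, 4.5, 1.5, 1.5, 6, 4.5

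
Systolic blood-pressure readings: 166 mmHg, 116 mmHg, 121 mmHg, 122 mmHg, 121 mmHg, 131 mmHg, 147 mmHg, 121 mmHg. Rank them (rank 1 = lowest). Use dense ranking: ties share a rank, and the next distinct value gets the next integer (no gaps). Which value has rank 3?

Sorted (ascending): 116, 121, 121, 121, 122, 131, 147, 166
The 3 values of 121 share dense rank 2.
Remaining distinct values take the next consecutive integers.
Rank 3 → value 122.

122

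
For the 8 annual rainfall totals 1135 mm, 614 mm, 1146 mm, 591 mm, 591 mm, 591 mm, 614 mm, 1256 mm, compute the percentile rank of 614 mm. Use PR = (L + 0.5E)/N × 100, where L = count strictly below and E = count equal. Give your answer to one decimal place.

N = 8.
Strictly below 614: 3. Equal to 614: 2.
PR = (3 + 0.5·2)/8 × 100 = 50.0

50.0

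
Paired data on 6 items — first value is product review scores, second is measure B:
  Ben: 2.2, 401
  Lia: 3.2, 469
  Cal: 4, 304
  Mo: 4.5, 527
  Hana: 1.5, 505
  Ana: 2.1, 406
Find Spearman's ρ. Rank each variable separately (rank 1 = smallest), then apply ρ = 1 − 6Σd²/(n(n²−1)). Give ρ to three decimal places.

Ranks of variable 1: 3, 4, 5, 6, 1, 2
Ranks of variable 2: 2, 4, 1, 6, 5, 3
d = r₁ − r₂: 1, 0, 4, 0, -4, -1
d²: 1, 0, 16, 0, 16, 1; Σd² = 34
ρ = 1 − 6·34/(6·35) = 1 − 204/210 = 0.029

0.029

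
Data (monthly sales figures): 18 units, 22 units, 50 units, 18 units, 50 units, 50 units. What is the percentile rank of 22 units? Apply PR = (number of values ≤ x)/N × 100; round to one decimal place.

50.0

N = 6.
Strictly below 22: 2. Equal to 22: 1.
PR = 3/6 × 100 = 50.0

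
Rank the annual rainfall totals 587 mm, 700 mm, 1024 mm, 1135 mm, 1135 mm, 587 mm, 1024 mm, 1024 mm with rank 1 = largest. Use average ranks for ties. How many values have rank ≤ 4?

5

Sorted (descending): 1135, 1135, 1024, 1024, 1024, 700, 587, 587
The 2 values of 1135 occupy positions 1–2 → average rank (1+2)/2 = 1.5.
The 3 values of 1024 occupy positions 3–5 → average rank 4.
The 2 values of 587 occupy positions 7–8 → average rank (7+8)/2 = 7.5.
Ranks ≤ 4: {1.5, 1.5, 4, 4, 4} → 5 values.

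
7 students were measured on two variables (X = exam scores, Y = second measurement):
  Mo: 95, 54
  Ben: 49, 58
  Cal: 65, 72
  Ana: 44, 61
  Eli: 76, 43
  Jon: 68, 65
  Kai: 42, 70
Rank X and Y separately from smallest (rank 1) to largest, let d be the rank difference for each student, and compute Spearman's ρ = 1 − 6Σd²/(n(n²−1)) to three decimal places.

-0.571

Ranks of variable 1: 7, 3, 4, 2, 6, 5, 1
Ranks of variable 2: 2, 3, 7, 4, 1, 5, 6
d = r₁ − r₂: 5, 0, -3, -2, 5, 0, -5
d²: 25, 0, 9, 4, 25, 0, 25; Σd² = 88
ρ = 1 − 6·88/(7·48) = 1 − 528/336 = -0.571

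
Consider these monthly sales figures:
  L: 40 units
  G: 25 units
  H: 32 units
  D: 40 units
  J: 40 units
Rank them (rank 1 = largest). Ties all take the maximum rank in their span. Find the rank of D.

3

Sorted (descending): 40, 40, 40, 32, 25
The 3 values of 40 occupy positions 1–3 → each gets rank 3.
D has value 40 units → rank 3.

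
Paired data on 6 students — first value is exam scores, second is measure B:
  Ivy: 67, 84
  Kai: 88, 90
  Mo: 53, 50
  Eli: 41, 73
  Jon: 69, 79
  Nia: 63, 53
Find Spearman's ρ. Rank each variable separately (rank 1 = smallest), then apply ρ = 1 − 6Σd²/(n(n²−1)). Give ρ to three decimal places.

Ranks of variable 1: 4, 6, 2, 1, 5, 3
Ranks of variable 2: 5, 6, 1, 3, 4, 2
d = r₁ − r₂: -1, 0, 1, -2, 1, 1
d²: 1, 0, 1, 4, 1, 1; Σd² = 8
ρ = 1 − 6·8/(6·35) = 1 − 48/210 = 0.771

0.771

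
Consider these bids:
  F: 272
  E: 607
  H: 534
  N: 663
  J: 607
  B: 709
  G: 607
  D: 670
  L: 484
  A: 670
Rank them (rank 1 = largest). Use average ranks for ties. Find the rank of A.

2.5

Sorted (descending): 709, 670, 670, 663, 607, 607, 607, 534, 484, 272
The 2 values of 670 occupy positions 2–3 → average rank (2+3)/2 = 2.5.
The 3 values of 607 occupy positions 5–7 → average rank 6.
A has value 670 → rank 2.5.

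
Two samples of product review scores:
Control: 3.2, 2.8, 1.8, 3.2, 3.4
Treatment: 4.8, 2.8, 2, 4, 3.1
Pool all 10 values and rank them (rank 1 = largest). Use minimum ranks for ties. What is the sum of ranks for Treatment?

25

Sorted (descending): 4.8, 4, 3.4, 3.2, 3.2, 3.1, 2.8, 2.8, 2, 1.8
The 2 values of 3.2 occupy positions 4–5 → each gets rank 4.
The 2 values of 2.8 occupy positions 7–8 → each gets rank 7.
Treatment values → pooled ranks: 4.8→1, 2.8→7, 2→9, 4→2, 3.1→6
Rank sum = 1 + 7 + 9 + 2 + 6 = 25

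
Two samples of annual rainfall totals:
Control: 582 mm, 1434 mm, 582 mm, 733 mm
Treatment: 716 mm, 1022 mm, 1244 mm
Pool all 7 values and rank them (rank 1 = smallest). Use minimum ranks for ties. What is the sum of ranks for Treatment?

Sorted (ascending): 582, 582, 716, 733, 1022, 1244, 1434
The 2 values of 582 occupy positions 1–2 → each gets rank 1.
Treatment values → pooled ranks: 716→3, 1022→5, 1244→6
Rank sum = 3 + 5 + 6 = 14

14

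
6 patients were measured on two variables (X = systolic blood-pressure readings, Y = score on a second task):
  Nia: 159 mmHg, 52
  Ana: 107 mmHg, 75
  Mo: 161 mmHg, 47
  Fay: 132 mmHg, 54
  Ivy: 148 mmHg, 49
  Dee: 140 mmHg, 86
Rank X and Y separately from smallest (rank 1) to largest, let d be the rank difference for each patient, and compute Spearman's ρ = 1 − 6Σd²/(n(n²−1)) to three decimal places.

-0.771

Ranks of variable 1: 5, 1, 6, 2, 4, 3
Ranks of variable 2: 3, 5, 1, 4, 2, 6
d = r₁ − r₂: 2, -4, 5, -2, 2, -3
d²: 4, 16, 25, 4, 4, 9; Σd² = 62
ρ = 1 − 6·62/(6·35) = 1 − 372/210 = -0.771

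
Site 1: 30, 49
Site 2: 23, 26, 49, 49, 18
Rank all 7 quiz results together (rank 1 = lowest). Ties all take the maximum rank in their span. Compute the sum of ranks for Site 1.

11

Sorted (ascending): 18, 23, 26, 30, 49, 49, 49
The 3 values of 49 occupy positions 5–7 → each gets rank 7.
Site 1 values → pooled ranks: 30→4, 49→7
Rank sum = 4 + 7 = 11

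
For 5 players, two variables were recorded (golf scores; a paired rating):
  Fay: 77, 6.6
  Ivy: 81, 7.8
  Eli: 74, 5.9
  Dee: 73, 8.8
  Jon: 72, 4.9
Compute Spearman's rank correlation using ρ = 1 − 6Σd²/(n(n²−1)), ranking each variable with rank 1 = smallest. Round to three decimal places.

0.400

Ranks of variable 1: 4, 5, 3, 2, 1
Ranks of variable 2: 3, 4, 2, 5, 1
d = r₁ − r₂: 1, 1, 1, -3, 0
d²: 1, 1, 1, 9, 0; Σd² = 12
ρ = 1 − 6·12/(5·24) = 1 − 72/120 = 0.400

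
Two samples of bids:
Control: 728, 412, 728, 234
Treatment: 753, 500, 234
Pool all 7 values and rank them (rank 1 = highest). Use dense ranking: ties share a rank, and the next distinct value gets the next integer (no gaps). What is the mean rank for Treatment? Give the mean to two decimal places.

Sorted (descending): 753, 728, 728, 500, 412, 234, 234
The 2 values of 728 share dense rank 2.
The 2 values of 234 share dense rank 5.
Remaining distinct values take the next consecutive integers.
Treatment values → pooled ranks: 753→1, 500→3, 234→5
Mean rank = (1 + 3 + 5) / 3 = 3.00

3.00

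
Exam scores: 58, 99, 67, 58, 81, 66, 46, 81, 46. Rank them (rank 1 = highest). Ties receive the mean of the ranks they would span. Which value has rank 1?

99

Sorted (descending): 99, 81, 81, 67, 66, 58, 58, 46, 46
The 2 values of 81 occupy positions 2–3 → average rank (2+3)/2 = 2.5.
The 2 values of 58 occupy positions 6–7 → average rank (6+7)/2 = 6.5.
The 2 values of 46 occupy positions 8–9 → average rank (8+9)/2 = 8.5.
Rank 1 → value 99.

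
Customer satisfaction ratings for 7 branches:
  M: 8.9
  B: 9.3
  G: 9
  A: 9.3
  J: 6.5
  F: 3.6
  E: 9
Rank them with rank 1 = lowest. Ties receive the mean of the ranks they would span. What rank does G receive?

Sorted (ascending): 3.6, 6.5, 8.9, 9, 9, 9.3, 9.3
The 2 values of 9 occupy positions 4–5 → average rank (4+5)/2 = 4.5.
The 2 values of 9.3 occupy positions 6–7 → average rank (6+7)/2 = 6.5.
G has value 9 → rank 4.5.

4.5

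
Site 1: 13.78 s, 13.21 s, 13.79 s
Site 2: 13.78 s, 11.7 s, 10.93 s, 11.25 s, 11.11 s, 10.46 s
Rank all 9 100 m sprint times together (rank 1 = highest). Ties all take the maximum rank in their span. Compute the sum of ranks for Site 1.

Sorted (descending): 13.79, 13.78, 13.78, 13.21, 11.7, 11.25, 11.11, 10.93, 10.46
The 2 values of 13.78 occupy positions 2–3 → each gets rank 3.
Site 1 values → pooled ranks: 13.78→3, 13.21→4, 13.79→1
Rank sum = 3 + 4 + 1 = 8

8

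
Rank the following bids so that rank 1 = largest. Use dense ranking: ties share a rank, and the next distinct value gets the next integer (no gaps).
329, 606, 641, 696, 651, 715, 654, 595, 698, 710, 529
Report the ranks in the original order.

Sorted (descending): 715, 710, 698, 696, 654, 651, 641, 606, 595, 529, 329
No ties — each value takes its position as its rank.

11, 8, 7, 4, 6, 1, 5, 9, 3, 2, 10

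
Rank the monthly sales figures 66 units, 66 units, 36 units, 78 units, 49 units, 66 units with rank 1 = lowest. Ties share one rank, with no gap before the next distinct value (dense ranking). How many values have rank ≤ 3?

5

Sorted (ascending): 36, 49, 66, 66, 66, 78
The 3 values of 66 share dense rank 3.
Remaining distinct values take the next consecutive integers.
Ranks ≤ 3: {1, 2, 3, 3, 3} → 5 values.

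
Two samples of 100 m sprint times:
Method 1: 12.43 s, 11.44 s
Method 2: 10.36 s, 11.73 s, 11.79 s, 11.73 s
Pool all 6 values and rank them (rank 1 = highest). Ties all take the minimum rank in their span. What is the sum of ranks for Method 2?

Sorted (descending): 12.43, 11.79, 11.73, 11.73, 11.44, 10.36
The 2 values of 11.73 occupy positions 3–4 → each gets rank 3.
Method 2 values → pooled ranks: 10.36→6, 11.73→3, 11.79→2, 11.73→3
Rank sum = 6 + 3 + 2 + 3 = 14

14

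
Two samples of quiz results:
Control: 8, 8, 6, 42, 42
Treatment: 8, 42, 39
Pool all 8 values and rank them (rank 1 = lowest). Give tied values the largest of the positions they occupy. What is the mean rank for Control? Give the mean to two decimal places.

Sorted (ascending): 6, 8, 8, 8, 39, 42, 42, 42
The 3 values of 8 occupy positions 2–4 → each gets rank 4.
The 3 values of 42 occupy positions 6–8 → each gets rank 8.
Control values → pooled ranks: 8→4, 8→4, 6→1, 42→8, 42→8
Mean rank = (4 + 4 + 1 + 8 + 8) / 5 = 5.00

5.00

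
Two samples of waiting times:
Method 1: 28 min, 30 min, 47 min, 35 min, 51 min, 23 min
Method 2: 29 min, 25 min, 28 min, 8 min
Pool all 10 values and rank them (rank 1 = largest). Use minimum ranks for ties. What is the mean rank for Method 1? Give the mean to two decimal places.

Sorted (descending): 51, 47, 35, 30, 29, 28, 28, 25, 23, 8
The 2 values of 28 occupy positions 6–7 → each gets rank 6.
Method 1 values → pooled ranks: 28→6, 30→4, 47→2, 35→3, 51→1, 23→9
Mean rank = (6 + 4 + 2 + 3 + 1 + 9) / 6 = 4.17

4.17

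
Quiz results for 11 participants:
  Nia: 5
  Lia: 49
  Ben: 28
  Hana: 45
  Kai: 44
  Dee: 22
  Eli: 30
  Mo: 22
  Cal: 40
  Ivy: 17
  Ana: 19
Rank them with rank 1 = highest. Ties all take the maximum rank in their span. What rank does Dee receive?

8

Sorted (descending): 49, 45, 44, 40, 30, 28, 22, 22, 19, 17, 5
The 2 values of 22 occupy positions 7–8 → each gets rank 8.
Dee has value 22 → rank 8.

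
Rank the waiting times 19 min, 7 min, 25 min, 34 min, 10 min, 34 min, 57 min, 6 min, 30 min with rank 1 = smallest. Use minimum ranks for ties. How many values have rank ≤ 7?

8

Sorted (ascending): 6, 7, 10, 19, 25, 30, 34, 34, 57
The 2 values of 34 occupy positions 7–8 → each gets rank 7.
Ranks ≤ 7: {1, 2, 3, 4, 5, 6, 7, 7} → 8 values.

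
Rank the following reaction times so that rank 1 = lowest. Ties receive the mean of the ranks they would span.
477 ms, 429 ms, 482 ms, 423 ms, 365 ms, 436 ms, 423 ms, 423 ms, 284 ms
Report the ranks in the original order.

Sorted (ascending): 284, 365, 423, 423, 423, 429, 436, 477, 482
The 3 values of 423 occupy positions 3–5 → average rank 4.

8, 6, 9, 4, 2, 7, 4, 4, 1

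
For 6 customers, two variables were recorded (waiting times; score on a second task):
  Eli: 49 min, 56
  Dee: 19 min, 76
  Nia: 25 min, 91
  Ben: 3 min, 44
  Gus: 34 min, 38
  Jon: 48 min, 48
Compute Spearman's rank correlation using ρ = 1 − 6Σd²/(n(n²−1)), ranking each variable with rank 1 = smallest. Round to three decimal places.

Ranks of variable 1: 6, 2, 3, 1, 4, 5
Ranks of variable 2: 4, 5, 6, 2, 1, 3
d = r₁ − r₂: 2, -3, -3, -1, 3, 2
d²: 4, 9, 9, 1, 9, 4; Σd² = 36
ρ = 1 − 6·36/(6·35) = 1 − 216/210 = -0.029

-0.029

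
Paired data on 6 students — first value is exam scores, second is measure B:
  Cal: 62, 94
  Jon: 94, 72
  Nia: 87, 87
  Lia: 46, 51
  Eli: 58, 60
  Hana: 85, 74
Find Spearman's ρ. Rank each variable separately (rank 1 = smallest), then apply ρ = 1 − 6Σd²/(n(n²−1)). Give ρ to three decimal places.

0.486

Ranks of variable 1: 3, 6, 5, 1, 2, 4
Ranks of variable 2: 6, 3, 5, 1, 2, 4
d = r₁ − r₂: -3, 3, 0, 0, 0, 0
d²: 9, 9, 0, 0, 0, 0; Σd² = 18
ρ = 1 − 6·18/(6·35) = 1 − 108/210 = 0.486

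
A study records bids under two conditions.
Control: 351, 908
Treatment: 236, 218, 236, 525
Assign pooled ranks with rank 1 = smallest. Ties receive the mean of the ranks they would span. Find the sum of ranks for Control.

10

Sorted (ascending): 218, 236, 236, 351, 525, 908
The 2 values of 236 occupy positions 2–3 → average rank (2+3)/2 = 2.5.
Control values → pooled ranks: 351→4, 908→6
Rank sum = 4 + 6 = 10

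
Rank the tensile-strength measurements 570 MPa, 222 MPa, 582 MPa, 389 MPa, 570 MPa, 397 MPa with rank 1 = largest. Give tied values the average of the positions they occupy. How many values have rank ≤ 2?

Sorted (descending): 582, 570, 570, 397, 389, 222
The 2 values of 570 occupy positions 2–3 → average rank (2+3)/2 = 2.5.
Ranks ≤ 2: {1} → 1 value.

1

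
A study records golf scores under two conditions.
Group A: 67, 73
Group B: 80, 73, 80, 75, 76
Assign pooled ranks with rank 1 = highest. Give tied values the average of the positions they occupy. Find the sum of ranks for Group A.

12.5

Sorted (descending): 80, 80, 76, 75, 73, 73, 67
The 2 values of 80 occupy positions 1–2 → average rank (1+2)/2 = 1.5.
The 2 values of 73 occupy positions 5–6 → average rank (5+6)/2 = 5.5.
Group A values → pooled ranks: 67→7, 73→5.5
Rank sum = 7 + 5.5 = 12.5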